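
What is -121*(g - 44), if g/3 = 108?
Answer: -33880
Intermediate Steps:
g = 324 (g = 3*108 = 324)
-121*(g - 44) = -121*(324 - 44) = -121*280 = -33880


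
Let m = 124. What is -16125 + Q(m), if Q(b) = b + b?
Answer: -15877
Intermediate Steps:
Q(b) = 2*b
-16125 + Q(m) = -16125 + 2*124 = -16125 + 248 = -15877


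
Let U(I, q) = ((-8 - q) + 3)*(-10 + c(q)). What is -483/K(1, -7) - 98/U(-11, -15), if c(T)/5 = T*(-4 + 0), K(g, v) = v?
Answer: 100001/1450 ≈ 68.966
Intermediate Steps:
c(T) = -20*T (c(T) = 5*(T*(-4 + 0)) = 5*(T*(-4)) = 5*(-4*T) = -20*T)
U(I, q) = (-10 - 20*q)*(-5 - q) (U(I, q) = ((-8 - q) + 3)*(-10 - 20*q) = (-5 - q)*(-10 - 20*q) = (-10 - 20*q)*(-5 - q))
-483/K(1, -7) - 98/U(-11, -15) = -483/(-7) - 98/(50 + 20*(-15)**2 + 110*(-15)) = -483*(-1/7) - 98/(50 + 20*225 - 1650) = 69 - 98/(50 + 4500 - 1650) = 69 - 98/2900 = 69 - 98*1/2900 = 69 - 49/1450 = 100001/1450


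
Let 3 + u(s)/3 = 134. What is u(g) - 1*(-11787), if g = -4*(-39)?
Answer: 12180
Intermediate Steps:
g = 156
u(s) = 393 (u(s) = -9 + 3*134 = -9 + 402 = 393)
u(g) - 1*(-11787) = 393 - 1*(-11787) = 393 + 11787 = 12180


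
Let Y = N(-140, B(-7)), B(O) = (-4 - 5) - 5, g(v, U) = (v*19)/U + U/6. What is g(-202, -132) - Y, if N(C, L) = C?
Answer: 9707/66 ≈ 147.08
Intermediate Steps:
g(v, U) = U/6 + 19*v/U (g(v, U) = (19*v)/U + U*(1/6) = 19*v/U + U/6 = U/6 + 19*v/U)
B(O) = -14 (B(O) = -9 - 5 = -14)
Y = -140
g(-202, -132) - Y = ((1/6)*(-132) + 19*(-202)/(-132)) - 1*(-140) = (-22 + 19*(-202)*(-1/132)) + 140 = (-22 + 1919/66) + 140 = 467/66 + 140 = 9707/66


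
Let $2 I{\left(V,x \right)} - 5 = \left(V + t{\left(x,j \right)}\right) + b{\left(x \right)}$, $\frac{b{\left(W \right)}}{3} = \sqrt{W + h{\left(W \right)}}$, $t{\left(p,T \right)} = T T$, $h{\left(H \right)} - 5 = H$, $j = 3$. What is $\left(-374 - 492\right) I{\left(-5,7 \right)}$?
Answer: $-3897 - 1299 \sqrt{19} \approx -9559.2$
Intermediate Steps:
$h{\left(H \right)} = 5 + H$
$t{\left(p,T \right)} = T^{2}$
$b{\left(W \right)} = 3 \sqrt{5 + 2 W}$ ($b{\left(W \right)} = 3 \sqrt{W + \left(5 + W\right)} = 3 \sqrt{5 + 2 W}$)
$I{\left(V,x \right)} = 7 + \frac{V}{2} + \frac{3 \sqrt{5 + 2 x}}{2}$ ($I{\left(V,x \right)} = \frac{5}{2} + \frac{\left(V + 3^{2}\right) + 3 \sqrt{5 + 2 x}}{2} = \frac{5}{2} + \frac{\left(V + 9\right) + 3 \sqrt{5 + 2 x}}{2} = \frac{5}{2} + \frac{\left(9 + V\right) + 3 \sqrt{5 + 2 x}}{2} = \frac{5}{2} + \frac{9 + V + 3 \sqrt{5 + 2 x}}{2} = \frac{5}{2} + \left(\frac{9}{2} + \frac{V}{2} + \frac{3 \sqrt{5 + 2 x}}{2}\right) = 7 + \frac{V}{2} + \frac{3 \sqrt{5 + 2 x}}{2}$)
$\left(-374 - 492\right) I{\left(-5,7 \right)} = \left(-374 - 492\right) \left(7 + \frac{1}{2} \left(-5\right) + \frac{3 \sqrt{5 + 2 \cdot 7}}{2}\right) = - 866 \left(7 - \frac{5}{2} + \frac{3 \sqrt{5 + 14}}{2}\right) = - 866 \left(7 - \frac{5}{2} + \frac{3 \sqrt{19}}{2}\right) = - 866 \left(\frac{9}{2} + \frac{3 \sqrt{19}}{2}\right) = -3897 - 1299 \sqrt{19}$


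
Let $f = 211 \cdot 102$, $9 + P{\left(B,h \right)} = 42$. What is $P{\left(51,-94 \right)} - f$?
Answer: $-21489$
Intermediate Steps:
$P{\left(B,h \right)} = 33$ ($P{\left(B,h \right)} = -9 + 42 = 33$)
$f = 21522$
$P{\left(51,-94 \right)} - f = 33 - 21522 = -21489$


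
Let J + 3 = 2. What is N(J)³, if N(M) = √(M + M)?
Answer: -2*I*√2 ≈ -2.8284*I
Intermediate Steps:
J = -1 (J = -3 + 2 = -1)
N(M) = √2*√M (N(M) = √(2*M) = √2*√M)
N(J)³ = (√2*√(-1))³ = (√2*I)³ = (I*√2)³ = -2*I*√2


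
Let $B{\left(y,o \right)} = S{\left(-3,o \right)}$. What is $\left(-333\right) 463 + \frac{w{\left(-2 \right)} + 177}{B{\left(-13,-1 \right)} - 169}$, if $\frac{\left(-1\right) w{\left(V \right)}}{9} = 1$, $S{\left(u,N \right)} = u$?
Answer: $- \frac{6629739}{43} \approx -1.5418 \cdot 10^{5}$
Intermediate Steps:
$B{\left(y,o \right)} = -3$
$w{\left(V \right)} = -9$ ($w{\left(V \right)} = \left(-9\right) 1 = -9$)
$\left(-333\right) 463 + \frac{w{\left(-2 \right)} + 177}{B{\left(-13,-1 \right)} - 169} = \left(-333\right) 463 + \frac{-9 + 177}{-3 - 169} = -154179 + \frac{168}{-172} = -154179 + 168 \left(- \frac{1}{172}\right) = -154179 - \frac{42}{43} = - \frac{6629739}{43}$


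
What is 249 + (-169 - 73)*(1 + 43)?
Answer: -10399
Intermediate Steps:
249 + (-169 - 73)*(1 + 43) = 249 - 242*44 = 249 - 10648 = -10399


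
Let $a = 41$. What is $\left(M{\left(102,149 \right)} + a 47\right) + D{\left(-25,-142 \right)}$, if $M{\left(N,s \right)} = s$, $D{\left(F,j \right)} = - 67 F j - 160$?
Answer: $-235934$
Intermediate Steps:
$D{\left(F,j \right)} = -160 - 67 F j$ ($D{\left(F,j \right)} = - 67 F j - 160 = -160 - 67 F j$)
$\left(M{\left(102,149 \right)} + a 47\right) + D{\left(-25,-142 \right)} = \left(149 + 41 \cdot 47\right) - \left(160 - -237850\right) = \left(149 + 1927\right) - 238010 = 2076 - 238010 = -235934$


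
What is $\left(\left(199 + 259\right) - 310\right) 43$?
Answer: $6364$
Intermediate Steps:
$\left(\left(199 + 259\right) - 310\right) 43 = \left(458 - 310\right) 43 = 148 \cdot 43 = 6364$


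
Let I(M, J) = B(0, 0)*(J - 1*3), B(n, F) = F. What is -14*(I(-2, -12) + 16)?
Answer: -224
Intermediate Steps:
I(M, J) = 0 (I(M, J) = 0*(J - 1*3) = 0*(J - 3) = 0*(-3 + J) = 0)
-14*(I(-2, -12) + 16) = -14*(0 + 16) = -14*16 = -224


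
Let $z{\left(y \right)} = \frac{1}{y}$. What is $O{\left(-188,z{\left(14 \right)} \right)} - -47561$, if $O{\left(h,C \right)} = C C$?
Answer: $\frac{9321957}{196} \approx 47561.0$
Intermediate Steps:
$O{\left(h,C \right)} = C^{2}$
$O{\left(-188,z{\left(14 \right)} \right)} - -47561 = \left(\frac{1}{14}\right)^{2} - -47561 = \left(\frac{1}{14}\right)^{2} + 47561 = \frac{1}{196} + 47561 = \frac{9321957}{196}$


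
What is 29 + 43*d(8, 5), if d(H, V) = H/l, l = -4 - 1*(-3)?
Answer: -315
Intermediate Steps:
l = -1 (l = -4 + 3 = -1)
d(H, V) = -H (d(H, V) = H/(-1) = H*(-1) = -H)
29 + 43*d(8, 5) = 29 + 43*(-1*8) = 29 + 43*(-8) = 29 - 344 = -315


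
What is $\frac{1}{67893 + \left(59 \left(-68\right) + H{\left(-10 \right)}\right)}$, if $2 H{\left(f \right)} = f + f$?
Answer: $\frac{1}{63871} \approx 1.5657 \cdot 10^{-5}$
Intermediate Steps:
$H{\left(f \right)} = f$ ($H{\left(f \right)} = \frac{f + f}{2} = \frac{2 f}{2} = f$)
$\frac{1}{67893 + \left(59 \left(-68\right) + H{\left(-10 \right)}\right)} = \frac{1}{67893 + \left(59 \left(-68\right) - 10\right)} = \frac{1}{67893 - 4022} = \frac{1}{63871}$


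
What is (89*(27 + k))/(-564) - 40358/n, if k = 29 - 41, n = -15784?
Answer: 17607/92731 ≈ 0.18987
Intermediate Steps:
k = -12
(89*(27 + k))/(-564) - 40358/n = (89*(27 - 12))/(-564) - 40358/(-15784) = (89*15)*(-1/564) - 40358*(-1/15784) = 1335*(-1/564) + 20179/7892 = -445/188 + 20179/7892 = 17607/92731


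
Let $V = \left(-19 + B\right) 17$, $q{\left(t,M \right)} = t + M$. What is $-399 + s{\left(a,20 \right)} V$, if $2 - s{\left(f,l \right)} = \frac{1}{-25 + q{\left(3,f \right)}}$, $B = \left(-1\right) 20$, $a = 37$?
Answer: $- \frac{8404}{5} \approx -1680.8$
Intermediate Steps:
$q{\left(t,M \right)} = M + t$
$B = -20$
$V = -663$ ($V = \left(-19 - 20\right) 17 = \left(-39\right) 17 = -663$)
$s{\left(f,l \right)} = 2 - \frac{1}{-22 + f}$ ($s{\left(f,l \right)} = 2 - \frac{1}{-25 + \left(f + 3\right)} = 2 - \frac{1}{-25 + \left(3 + f\right)} = 2 - \frac{1}{-22 + f}$)
$-399 + s{\left(a,20 \right)} V = -399 + \frac{-45 + 2 \cdot 37}{-22 + 37} \left(-663\right) = -399 + \frac{-45 + 74}{15} \left(-663\right) = -399 + \frac{1}{15} \cdot 29 \left(-663\right) = -399 + \frac{29}{15} \left(-663\right) = -399 - \frac{6409}{5} = - \frac{8404}{5}$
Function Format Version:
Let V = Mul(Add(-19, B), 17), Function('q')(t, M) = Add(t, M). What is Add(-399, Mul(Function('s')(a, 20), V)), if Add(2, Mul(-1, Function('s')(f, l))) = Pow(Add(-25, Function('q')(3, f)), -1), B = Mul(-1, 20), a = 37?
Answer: Rational(-8404, 5) ≈ -1680.8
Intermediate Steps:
Function('q')(t, M) = Add(M, t)
B = -20
V = -663 (V = Mul(Add(-19, -20), 17) = Mul(-39, 17) = -663)
Function('s')(f, l) = Add(2, Mul(-1, Pow(Add(-22, f), -1))) (Function('s')(f, l) = Add(2, Mul(-1, Pow(Add(-25, Add(f, 3)), -1))) = Add(2, Mul(-1, Pow(Add(-25, Add(3, f)), -1))) = Add(2, Mul(-1, Pow(Add(-22, f), -1))))
Add(-399, Mul(Function('s')(a, 20), V)) = Add(-399, Mul(Mul(Pow(Add(-22, 37), -1), Add(-45, Mul(2, 37))), -663)) = Add(-399, Mul(Mul(Pow(15, -1), Add(-45, 74)), -663)) = Add(-399, Mul(Mul(Rational(1, 15), 29), -663)) = Add(-399, Mul(Rational(29, 15), -663)) = Add(-399, Rational(-6409, 5)) = Rational(-8404, 5)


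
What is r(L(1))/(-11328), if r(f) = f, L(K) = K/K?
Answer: -1/11328 ≈ -8.8277e-5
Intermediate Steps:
L(K) = 1
r(L(1))/(-11328) = 1/(-11328) = 1*(-1/11328) = -1/11328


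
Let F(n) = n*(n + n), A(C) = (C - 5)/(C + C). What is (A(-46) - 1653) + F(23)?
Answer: -54689/92 ≈ -594.45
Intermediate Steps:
A(C) = (-5 + C)/(2*C) (A(C) = (-5 + C)/((2*C)) = (-5 + C)*(1/(2*C)) = (-5 + C)/(2*C))
F(n) = 2*n**2 (F(n) = n*(2*n) = 2*n**2)
(A(-46) - 1653) + F(23) = ((1/2)*(-5 - 46)/(-46) - 1653) + 2*23**2 = ((1/2)*(-1/46)*(-51) - 1653) + 2*529 = (51/92 - 1653) + 1058 = -152025/92 + 1058 = -54689/92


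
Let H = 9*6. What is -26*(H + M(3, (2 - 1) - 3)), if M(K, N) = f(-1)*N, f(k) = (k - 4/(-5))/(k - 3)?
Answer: -7007/5 ≈ -1401.4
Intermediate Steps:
H = 54
f(k) = (⅘ + k)/(-3 + k) (f(k) = (k - 4*(-⅕))/(-3 + k) = (k + ⅘)/(-3 + k) = (⅘ + k)/(-3 + k))
M(K, N) = N/20 (M(K, N) = ((⅘ - 1)/(-3 - 1))*N = (-⅕/(-4))*N = (-¼*(-⅕))*N = N/20)
-26*(H + M(3, (2 - 1) - 3)) = -26*(54 + ((2 - 1) - 3)/20) = -26*(54 + (1 - 3)/20) = -26*(54 + (1/20)*(-2)) = -26*(54 - ⅒) = -26*539/10 = -7007/5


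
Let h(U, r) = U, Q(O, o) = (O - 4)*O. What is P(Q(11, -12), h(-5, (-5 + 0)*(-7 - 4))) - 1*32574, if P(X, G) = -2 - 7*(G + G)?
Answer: -32506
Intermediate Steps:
Q(O, o) = O*(-4 + O) (Q(O, o) = (-4 + O)*O = O*(-4 + O))
P(X, G) = -2 - 14*G
P(Q(11, -12), h(-5, (-5 + 0)*(-7 - 4))) - 1*32574 = (-2 - 14*(-5)) - 1*32574 = (-2 + 70) - 32574 = 68 - 32574 = -32506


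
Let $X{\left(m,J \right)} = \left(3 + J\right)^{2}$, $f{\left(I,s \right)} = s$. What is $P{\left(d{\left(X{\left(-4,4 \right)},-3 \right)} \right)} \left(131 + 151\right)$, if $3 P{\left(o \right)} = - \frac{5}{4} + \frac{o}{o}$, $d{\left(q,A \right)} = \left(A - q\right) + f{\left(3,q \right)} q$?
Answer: $- \frac{47}{2} \approx -23.5$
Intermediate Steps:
$d{\left(q,A \right)} = A + q^{2} - q$ ($d{\left(q,A \right)} = \left(A - q\right) + q q = \left(A - q\right) + q^{2} = A + q^{2} - q$)
$P{\left(o \right)} = - \frac{1}{12}$ ($P{\left(o \right)} = \frac{- \frac{5}{4} + \frac{o}{o}}{3} = \frac{\left(-5\right) \frac{1}{4} + 1}{3} = \frac{- \frac{5}{4} + 1}{3} = \frac{1}{3} \left(- \frac{1}{4}\right) = - \frac{1}{12}$)
$P{\left(d{\left(X{\left(-4,4 \right)},-3 \right)} \right)} \left(131 + 151\right) = - \frac{131 + 151}{12} = \left(- \frac{1}{12}\right) 282 = - \frac{47}{2}$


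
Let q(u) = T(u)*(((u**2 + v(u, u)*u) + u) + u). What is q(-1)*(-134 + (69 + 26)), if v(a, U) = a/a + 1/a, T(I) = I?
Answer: -39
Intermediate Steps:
v(a, U) = 1 + 1/a
q(u) = u*(1 + u**2 + 3*u) (q(u) = u*(((u**2 + ((1 + u)/u)*u) + u) + u) = u*(((u**2 + (1 + u)) + u) + u) = u*(((1 + u + u**2) + u) + u) = u*((1 + u**2 + 2*u) + u) = u*(1 + u**2 + 3*u))
q(-1)*(-134 + (69 + 26)) = (-(1 - 1 - (2 - 1)))*(-134 + (69 + 26)) = (-(1 - 1 - 1*1))*(-134 + 95) = -(1 - 1 - 1)*(-39) = -1*(-1)*(-39) = 1*(-39) = -39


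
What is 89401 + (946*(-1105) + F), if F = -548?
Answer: -956477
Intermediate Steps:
89401 + (946*(-1105) + F) = 89401 + (946*(-1105) - 548) = 89401 + (-1045330 - 548) = 89401 - 1045878 = -956477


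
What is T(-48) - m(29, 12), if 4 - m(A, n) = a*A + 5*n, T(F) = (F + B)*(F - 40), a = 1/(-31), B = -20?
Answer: 187211/31 ≈ 6039.1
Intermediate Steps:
a = -1/31 ≈ -0.032258
T(F) = (-40 + F)*(-20 + F) (T(F) = (F - 20)*(F - 40) = (-20 + F)*(-40 + F) = (-40 + F)*(-20 + F))
m(A, n) = 4 - 5*n + A/31 (m(A, n) = 4 - (-A/31 + 5*n) = 4 - (5*n - A/31) = 4 + (-5*n + A/31) = 4 - 5*n + A/31)
T(-48) - m(29, 12) = (800 + (-48)² - 60*(-48)) - (4 - 5*12 + (1/31)*29) = (800 + 2304 + 2880) - (4 - 60 + 29/31) = 5984 - 1*(-1707/31) = 5984 + 1707/31 = 187211/31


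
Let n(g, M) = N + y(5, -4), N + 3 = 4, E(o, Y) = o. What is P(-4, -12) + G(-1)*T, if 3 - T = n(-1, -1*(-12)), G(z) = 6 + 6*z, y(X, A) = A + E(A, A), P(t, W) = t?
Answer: -4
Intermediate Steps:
N = 1 (N = -3 + 4 = 1)
y(X, A) = 2*A (y(X, A) = A + A = 2*A)
n(g, M) = -7 (n(g, M) = 1 + 2*(-4) = 1 - 8 = -7)
T = 10 (T = 3 - 1*(-7) = 3 + 7 = 10)
P(-4, -12) + G(-1)*T = -4 + (6 + 6*(-1))*10 = -4 + (6 - 6)*10 = -4 + 0*10 = -4 + 0 = -4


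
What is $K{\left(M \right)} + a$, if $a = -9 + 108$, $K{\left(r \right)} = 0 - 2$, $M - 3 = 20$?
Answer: $97$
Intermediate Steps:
$M = 23$ ($M = 3 + 20 = 23$)
$K{\left(r \right)} = -2$ ($K{\left(r \right)} = 0 - 2 = -2$)
$a = 99$
$K{\left(M \right)} + a = -2 + 99 = 97$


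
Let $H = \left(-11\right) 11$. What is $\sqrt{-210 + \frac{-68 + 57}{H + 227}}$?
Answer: $\frac{i \sqrt{2360726}}{106} \approx 14.495 i$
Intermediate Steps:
$H = -121$
$\sqrt{-210 + \frac{-68 + 57}{H + 227}} = \sqrt{-210 + \frac{-68 + 57}{-121 + 227}} = \sqrt{-210 - \frac{11}{106}} = \sqrt{- \frac{22271}{106}} = \frac{i \sqrt{2360726}}{106}$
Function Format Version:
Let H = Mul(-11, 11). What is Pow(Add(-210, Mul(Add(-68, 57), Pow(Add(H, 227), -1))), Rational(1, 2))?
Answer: Mul(Rational(1, 106), I, Pow(2360726, Rational(1, 2))) ≈ Mul(14.495, I)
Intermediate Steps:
H = -121
Pow(Add(-210, Mul(Add(-68, 57), Pow(Add(H, 227), -1))), Rational(1, 2)) = Pow(Add(-210, Mul(Add(-68, 57), Pow(Add(-121, 227), -1))), Rational(1, 2)) = Pow(Add(-210, Mul(-11, Pow(106, -1))), Rational(1, 2)) = Pow(Add(-210, Mul(-11, Rational(1, 106))), Rational(1, 2)) = Pow(Add(-210, Rational(-11, 106)), Rational(1, 2)) = Pow(Rational(-22271, 106), Rational(1, 2)) = Mul(Rational(1, 106), I, Pow(2360726, Rational(1, 2)))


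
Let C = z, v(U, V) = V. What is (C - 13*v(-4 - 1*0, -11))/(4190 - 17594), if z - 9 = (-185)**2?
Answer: -11459/4468 ≈ -2.5647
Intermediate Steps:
z = 34234 (z = 9 + (-185)**2 = 9 + 34225 = 34234)
C = 34234
(C - 13*v(-4 - 1*0, -11))/(4190 - 17594) = (34234 - 13*(-11))/(4190 - 17594) = (34234 + 143)/(-13404) = 34377*(-1/13404) = -11459/4468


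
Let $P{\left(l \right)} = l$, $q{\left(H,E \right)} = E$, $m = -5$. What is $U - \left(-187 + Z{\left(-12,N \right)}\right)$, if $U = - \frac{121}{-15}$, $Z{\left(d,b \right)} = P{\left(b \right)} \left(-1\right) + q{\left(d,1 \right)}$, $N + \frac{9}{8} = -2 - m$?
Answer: $\frac{23513}{120} \approx 195.94$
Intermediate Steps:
$N = \frac{15}{8}$ ($N = - \frac{9}{8} - -3 = - \frac{9}{8} + \left(-2 + 5\right) = - \frac{9}{8} + 3 = \frac{15}{8} \approx 1.875$)
$Z{\left(d,b \right)} = 1 - b$ ($Z{\left(d,b \right)} = b \left(-1\right) + 1 = - b + 1 = 1 - b$)
$U = \frac{121}{15}$ ($U = \left(-121\right) \left(- \frac{1}{15}\right) = \frac{121}{15} \approx 8.0667$)
$U - \left(-187 + Z{\left(-12,N \right)}\right) = \frac{121}{15} + \left(187 - \left(1 - \frac{15}{8}\right)\right) = \frac{121}{15} + \left(187 - - \frac{7}{8}\right) = \frac{121}{15} + \left(187 + \frac{7}{8}\right) = \frac{121}{15} + \frac{1503}{8} = \frac{23513}{120}$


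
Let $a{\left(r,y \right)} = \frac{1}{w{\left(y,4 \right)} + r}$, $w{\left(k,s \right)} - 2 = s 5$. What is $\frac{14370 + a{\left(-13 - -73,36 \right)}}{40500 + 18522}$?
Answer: $\frac{1178341}{4839804} \approx 0.24347$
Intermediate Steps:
$w{\left(k,s \right)} = 2 + 5 s$ ($w{\left(k,s \right)} = 2 + s 5 = 2 + 5 s$)
$a{\left(r,y \right)} = \frac{1}{22 + r}$ ($a{\left(r,y \right)} = \frac{1}{\left(2 + 5 \cdot 4\right) + r} = \frac{1}{\left(2 + 20\right) + r} = \frac{1}{22 + r}$)
$\frac{14370 + a{\left(-13 - -73,36 \right)}}{40500 + 18522} = \frac{14370 + \frac{1}{22 - -60}}{40500 + 18522} = \frac{14370 + \frac{1}{22 + \left(-13 + 73\right)}}{59022} = \left(14370 + \frac{1}{22 + 60}\right) \frac{1}{59022} = \left(14370 + \frac{1}{82}\right) \frac{1}{59022} = \frac{1178341}{82} \cdot \frac{1}{59022} = \frac{1178341}{4839804}$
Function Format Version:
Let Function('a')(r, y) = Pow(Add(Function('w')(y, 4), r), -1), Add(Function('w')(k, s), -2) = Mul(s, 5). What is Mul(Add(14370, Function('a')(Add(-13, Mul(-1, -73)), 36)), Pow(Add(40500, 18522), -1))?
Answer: Rational(1178341, 4839804) ≈ 0.24347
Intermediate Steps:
Function('w')(k, s) = Add(2, Mul(5, s)) (Function('w')(k, s) = Add(2, Mul(s, 5)) = Add(2, Mul(5, s)))
Function('a')(r, y) = Pow(Add(22, r), -1) (Function('a')(r, y) = Pow(Add(Add(2, Mul(5, 4)), r), -1) = Pow(Add(Add(2, 20), r), -1) = Pow(Add(22, r), -1))
Mul(Add(14370, Function('a')(Add(-13, Mul(-1, -73)), 36)), Pow(Add(40500, 18522), -1)) = Mul(Add(14370, Pow(Add(22, Add(-13, Mul(-1, -73))), -1)), Pow(Add(40500, 18522), -1)) = Mul(Add(14370, Pow(Add(22, Add(-13, 73)), -1)), Pow(59022, -1)) = Mul(Add(14370, Pow(Add(22, 60), -1)), Rational(1, 59022)) = Mul(Add(14370, Pow(82, -1)), Rational(1, 59022)) = Mul(Add(14370, Rational(1, 82)), Rational(1, 59022)) = Mul(Rational(1178341, 82), Rational(1, 59022)) = Rational(1178341, 4839804)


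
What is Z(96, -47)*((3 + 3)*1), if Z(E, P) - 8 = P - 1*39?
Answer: -468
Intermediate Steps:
Z(E, P) = -31 + P (Z(E, P) = 8 + (P - 1*39) = 8 + (P - 39) = 8 + (-39 + P) = -31 + P)
Z(96, -47)*((3 + 3)*1) = (-31 - 47)*((3 + 3)*1) = -468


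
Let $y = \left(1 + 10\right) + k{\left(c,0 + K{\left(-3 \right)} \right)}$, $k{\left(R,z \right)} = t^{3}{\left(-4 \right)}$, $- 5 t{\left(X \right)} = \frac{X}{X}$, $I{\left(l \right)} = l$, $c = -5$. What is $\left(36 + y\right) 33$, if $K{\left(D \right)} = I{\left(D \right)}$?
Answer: $\frac{193842}{125} \approx 1550.7$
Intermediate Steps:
$t{\left(X \right)} = - \frac{1}{5}$ ($t{\left(X \right)} = - \frac{X \frac{1}{X}}{5} = \left(- \frac{1}{5}\right) 1 = - \frac{1}{5}$)
$K{\left(D \right)} = D$
$k{\left(R,z \right)} = - \frac{1}{125}$ ($k{\left(R,z \right)} = \left(- \frac{1}{5}\right)^{3} = - \frac{1}{125}$)
$y = \frac{1374}{125}$ ($y = \left(1 + 10\right) - \frac{1}{125} = 11 - \frac{1}{125} = \frac{1374}{125} \approx 10.992$)
$\left(36 + y\right) 33 = \left(36 + \frac{1374}{125}\right) 33 = \frac{5874}{125} \cdot 33 = \frac{193842}{125}$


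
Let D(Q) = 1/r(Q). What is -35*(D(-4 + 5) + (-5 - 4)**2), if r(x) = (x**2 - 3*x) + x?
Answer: -2800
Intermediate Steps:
r(x) = x**2 - 2*x
D(Q) = 1/(Q*(-2 + Q))
-35*(D(-4 + 5) + (-5 - 4)**2) = -35*(1/((-4 + 5)*(-2 + (-4 + 5))) + (-5 - 4)**2) = -35*(1/(1*(-2 + 1)) + (-9)**2) = -35*(1/(-1) + 81) = -35*(1*(-1) + 81) = -35*(-1 + 81) = -35*80 = -2800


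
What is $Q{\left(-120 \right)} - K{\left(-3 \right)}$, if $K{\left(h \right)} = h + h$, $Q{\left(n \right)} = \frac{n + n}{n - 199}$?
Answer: $\frac{2154}{319} \approx 6.7523$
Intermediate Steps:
$Q{\left(n \right)} = \frac{2 n}{-199 + n}$
$K{\left(h \right)} = 2 h$
$Q{\left(-120 \right)} - K{\left(-3 \right)} = 2 \left(-120\right) \frac{1}{-199 - 120} - 2 \left(-3\right) = 2 \left(-120\right) \frac{1}{-319} - -6 = 2 \left(-120\right) \left(- \frac{1}{319}\right) + 6 = \frac{240}{319} + 6 = \frac{2154}{319}$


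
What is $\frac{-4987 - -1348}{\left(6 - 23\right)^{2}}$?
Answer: $- \frac{3639}{289} \approx -12.592$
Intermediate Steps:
$\frac{-4987 - -1348}{\left(6 - 23\right)^{2}} = \frac{-4987 + 1348}{\left(-17\right)^{2}} = - \frac{3639}{289}$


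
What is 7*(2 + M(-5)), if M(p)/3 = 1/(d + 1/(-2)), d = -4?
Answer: 28/3 ≈ 9.3333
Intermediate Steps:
M(p) = -⅔ (M(p) = 3/(-4 + 1/(-2)) = 3/(-4 - ½) = 3/(-9/2) = 3*(-2/9) = -⅔)
7*(2 + M(-5)) = 7*(2 - ⅔) = 7*(4/3) = 28/3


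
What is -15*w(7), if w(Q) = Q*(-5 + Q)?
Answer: -210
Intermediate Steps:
-15*w(7) = -105*(-5 + 7) = -105*2 = -15*14 = -210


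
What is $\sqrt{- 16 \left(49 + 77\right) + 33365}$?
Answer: $\sqrt{31349} \approx 177.06$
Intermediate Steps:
$\sqrt{- 16 \left(49 + 77\right) + 33365} = \sqrt{\left(-16\right) 126 + 33365} = \sqrt{-2016 + 33365} = \sqrt{31349}$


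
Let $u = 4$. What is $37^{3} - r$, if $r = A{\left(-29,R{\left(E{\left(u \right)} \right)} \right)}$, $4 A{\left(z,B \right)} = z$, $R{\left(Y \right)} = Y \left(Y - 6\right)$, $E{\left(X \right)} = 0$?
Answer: $\frac{202641}{4} \approx 50660.0$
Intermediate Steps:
$R{\left(Y \right)} = Y \left(-6 + Y\right)$
$A{\left(z,B \right)} = \frac{z}{4}$
$r = - \frac{29}{4}$ ($r = \frac{1}{4} \left(-29\right) = - \frac{29}{4} \approx -7.25$)
$37^{3} - r = 37^{3} - - \frac{29}{4} = 50653 + \frac{29}{4} = \frac{202641}{4}$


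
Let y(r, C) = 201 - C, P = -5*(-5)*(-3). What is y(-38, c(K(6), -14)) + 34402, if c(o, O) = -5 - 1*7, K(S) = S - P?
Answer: 34615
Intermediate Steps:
P = -75 (P = 25*(-3) = -75)
K(S) = 75 + S (K(S) = S - 1*(-75) = S + 75 = 75 + S)
c(o, O) = -12 (c(o, O) = -5 - 7 = -12)
y(-38, c(K(6), -14)) + 34402 = (201 - 1*(-12)) + 34402 = (201 + 12) + 34402 = 213 + 34402 = 34615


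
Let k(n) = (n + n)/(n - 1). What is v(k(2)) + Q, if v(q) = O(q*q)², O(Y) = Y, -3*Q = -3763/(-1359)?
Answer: 1039949/4077 ≈ 255.08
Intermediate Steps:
k(n) = 2*n/(-1 + n) (k(n) = (2*n)/(-1 + n) = 2*n/(-1 + n))
Q = -3763/4077 (Q = -(-3763)/(3*(-1359)) = -(-3763)*(-1)/(3*1359) = -⅓*3763/1359 = -3763/4077 ≈ -0.92298)
v(q) = q⁴ (v(q) = (q*q)² = (q²)² = q⁴)
v(k(2)) + Q = (2*2/(-1 + 2))⁴ - 3763/4077 = (2*2/1)⁴ - 3763/4077 = (2*2*1)⁴ - 3763/4077 = 4⁴ - 3763/4077 = 256 - 3763/4077 = 1039949/4077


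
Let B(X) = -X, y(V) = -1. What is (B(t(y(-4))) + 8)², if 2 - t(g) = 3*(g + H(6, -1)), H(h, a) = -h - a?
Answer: 144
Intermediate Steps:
H(h, a) = -a - h
t(g) = 17 - 3*g (t(g) = 2 - 3*(g + (-1*(-1) - 1*6)) = 2 - 3*(g + (1 - 6)) = 2 - 3*(g - 5) = 2 - 3*(-5 + g) = 2 - (-15 + 3*g) = 2 + (15 - 3*g) = 17 - 3*g)
(B(t(y(-4))) + 8)² = (-(17 - 3*(-1)) + 8)² = (-(17 + 3) + 8)² = (-1*20 + 8)² = (-20 + 8)² = (-12)² = 144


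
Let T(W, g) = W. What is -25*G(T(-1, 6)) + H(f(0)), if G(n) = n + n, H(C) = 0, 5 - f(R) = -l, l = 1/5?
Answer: 50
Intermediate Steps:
l = ⅕ (l = 1*(⅕) = ⅕ ≈ 0.20000)
f(R) = 26/5 (f(R) = 5 - (-1)/5 = 5 - 1*(-⅕) = 5 + ⅕ = 26/5)
G(n) = 2*n
-25*G(T(-1, 6)) + H(f(0)) = -50*(-1) + 0 = -25*(-2) + 0 = 50 + 0 = 50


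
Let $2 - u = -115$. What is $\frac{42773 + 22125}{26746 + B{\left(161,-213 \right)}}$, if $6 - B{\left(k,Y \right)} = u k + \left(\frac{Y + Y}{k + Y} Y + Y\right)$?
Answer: $\frac{1687348}{256697} \approx 6.5733$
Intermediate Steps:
$u = 117$ ($u = 2 - -115 = 2 + 115 = 117$)
$B{\left(k,Y \right)} = 6 - Y - 117 k - \frac{2 Y^{2}}{Y + k}$ ($B{\left(k,Y \right)} = 6 - \left(117 k + \left(\frac{Y + Y}{k + Y} Y + Y\right)\right) = 6 - \left(117 k + \left(\frac{2 Y}{Y + k} Y + Y\right)\right) = 6 - \left(117 k + \left(\frac{2 Y^{2}}{Y + k} + Y\right)\right) = 6 - \left(117 k + \left(Y + \frac{2 Y^{2}}{Y + k}\right)\right) = 6 - \left(Y + 117 k + \frac{2 Y^{2}}{Y + k}\right) = 6 - Y - 117 k - \frac{2 Y^{2}}{Y + k}$)
$\frac{42773 + 22125}{26746 + B{\left(161,-213 \right)}} = \frac{42773 + 22125}{26746 + \frac{- 117 \cdot 161^{2} - 3 \left(-213\right)^{2} + 6 \left(-213\right) + 6 \cdot 161 - \left(-25134\right) 161}{-213 + 161}} = \frac{64898}{26746 + \frac{\left(-117\right) 25921 - 136107 - 1278 + 966 + 4046574}{-52}} = \frac{64898}{26746 - \frac{-3032757 - 136107 - 1278 + 966 + 4046574}{52}} = \frac{64898}{26746 - \frac{438699}{26}} = \frac{64898}{\frac{256697}{26}} = 64898 \cdot \frac{26}{256697} = \frac{1687348}{256697}$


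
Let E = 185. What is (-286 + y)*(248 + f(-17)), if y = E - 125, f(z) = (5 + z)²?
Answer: -88592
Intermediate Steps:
y = 60 (y = 185 - 125 = 60)
(-286 + y)*(248 + f(-17)) = (-286 + 60)*(248 + (5 - 17)²) = -226*(248 + (-12)²) = -226*(248 + 144) = -226*392 = -88592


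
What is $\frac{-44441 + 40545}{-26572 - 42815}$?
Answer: $\frac{3896}{69387} \approx 0.056149$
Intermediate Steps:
$\frac{-44441 + 40545}{-26572 - 42815} = - \frac{3896}{-69387} = \left(-3896\right) \left(- \frac{1}{69387}\right) = \frac{3896}{69387}$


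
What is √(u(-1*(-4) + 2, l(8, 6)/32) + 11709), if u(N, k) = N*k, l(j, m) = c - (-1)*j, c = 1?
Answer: 3*√20819/4 ≈ 108.22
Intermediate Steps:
l(j, m) = 1 + j (l(j, m) = 1 - (-1)*j = 1 + j)
√(u(-1*(-4) + 2, l(8, 6)/32) + 11709) = √((-1*(-4) + 2)*((1 + 8)/32) + 11709) = √((4 + 2)*(9*(1/32)) + 11709) = √(6*(9/32) + 11709) = √(27/16 + 11709) = √(187371/16) = 3*√20819/4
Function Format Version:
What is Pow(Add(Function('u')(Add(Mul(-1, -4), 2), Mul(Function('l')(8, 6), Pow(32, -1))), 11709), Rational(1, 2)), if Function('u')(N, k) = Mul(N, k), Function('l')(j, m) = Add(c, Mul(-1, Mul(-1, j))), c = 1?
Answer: Mul(Rational(3, 4), Pow(20819, Rational(1, 2))) ≈ 108.22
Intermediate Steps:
Function('l')(j, m) = Add(1, j) (Function('l')(j, m) = Add(1, Mul(-1, Mul(-1, j))) = Add(1, j))
Pow(Add(Function('u')(Add(Mul(-1, -4), 2), Mul(Function('l')(8, 6), Pow(32, -1))), 11709), Rational(1, 2)) = Pow(Add(Mul(Add(Mul(-1, -4), 2), Mul(Add(1, 8), Pow(32, -1))), 11709), Rational(1, 2)) = Pow(Add(Mul(Add(4, 2), Mul(9, Rational(1, 32))), 11709), Rational(1, 2)) = Pow(Add(Mul(6, Rational(9, 32)), 11709), Rational(1, 2)) = Pow(Add(Rational(27, 16), 11709), Rational(1, 2)) = Pow(Rational(187371, 16), Rational(1, 2)) = Mul(Rational(3, 4), Pow(20819, Rational(1, 2)))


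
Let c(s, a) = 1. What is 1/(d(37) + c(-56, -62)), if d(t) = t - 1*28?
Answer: ⅒ ≈ 0.10000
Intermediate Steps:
d(t) = -28 + t (d(t) = t - 28 = -28 + t)
1/(d(37) + c(-56, -62)) = 1/((-28 + 37) + 1) = 1/(9 + 1) = 1/10 = ⅒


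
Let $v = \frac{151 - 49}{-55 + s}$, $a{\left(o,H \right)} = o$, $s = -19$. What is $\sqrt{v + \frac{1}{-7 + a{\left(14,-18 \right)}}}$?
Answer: $\frac{8 i \sqrt{1295}}{259} \approx 1.1115 i$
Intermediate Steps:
$v = - \frac{51}{37}$ ($v = \frac{151 - 49}{-55 - 19} = \frac{102}{-74} = 102 \left(- \frac{1}{74}\right) = - \frac{51}{37} \approx -1.3784$)
$\sqrt{v + \frac{1}{-7 + a{\left(14,-18 \right)}}} = \sqrt{- \frac{51}{37} + \frac{1}{-7 + 14}} = \sqrt{- \frac{51}{37} + \frac{1}{7}} = \sqrt{- \frac{320}{259}} = \frac{8 i \sqrt{1295}}{259}$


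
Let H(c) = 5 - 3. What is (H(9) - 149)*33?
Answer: -4851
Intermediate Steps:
H(c) = 2
(H(9) - 149)*33 = (2 - 149)*33 = -147*33 = -4851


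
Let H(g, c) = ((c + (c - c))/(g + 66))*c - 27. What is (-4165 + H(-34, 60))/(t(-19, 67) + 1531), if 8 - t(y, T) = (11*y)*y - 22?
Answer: 8159/4820 ≈ 1.6927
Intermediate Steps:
t(y, T) = 30 - 11*y² (t(y, T) = 8 - ((11*y)*y - 22) = 8 - (11*y² - 22) = 8 - (-22 + 11*y²) = 8 + (22 - 11*y²) = 30 - 11*y²)
H(g, c) = -27 + c²/(66 + g) (H(g, c) = ((c + 0)/(66 + g))*c - 27 = (c/(66 + g))*c - 27 = c²/(66 + g) - 27 = -27 + c²/(66 + g))
(-4165 + H(-34, 60))/(t(-19, 67) + 1531) = (-4165 + (-1782 + 60² - 27*(-34))/(66 - 34))/((30 - 11*(-19)²) + 1531) = (-4165 + (-1782 + 3600 + 918)/32)/((30 - 11*361) + 1531) = (-4165 + (1/32)*2736)/((30 - 3971) + 1531) = (-4165 + 171/2)/(-3941 + 1531) = -8159/2/(-2410) = -8159/2*(-1/2410) = 8159/4820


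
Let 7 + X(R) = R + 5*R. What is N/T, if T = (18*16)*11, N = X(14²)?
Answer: 1169/3168 ≈ 0.36900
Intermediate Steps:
X(R) = -7 + 6*R (X(R) = -7 + (R + 5*R) = -7 + 6*R)
N = 1169 (N = -7 + 6*14² = -7 + 6*196 = -7 + 1176 = 1169)
T = 3168 (T = 288*11 = 3168)
N/T = 1169/3168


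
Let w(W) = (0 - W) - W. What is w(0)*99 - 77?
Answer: -77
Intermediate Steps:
w(W) = -2*W (w(W) = -W - W = -2*W)
w(0)*99 - 77 = -2*0*99 - 77 = 0*99 - 77 = 0 - 77 = -77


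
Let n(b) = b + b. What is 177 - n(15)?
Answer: 147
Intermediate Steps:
n(b) = 2*b
177 - n(15) = 177 - 2*15 = 177 - 1*30 = 177 - 30 = 147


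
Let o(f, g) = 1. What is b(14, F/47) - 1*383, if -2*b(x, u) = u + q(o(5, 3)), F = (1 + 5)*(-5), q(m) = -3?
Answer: -35831/94 ≈ -381.18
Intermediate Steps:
F = -30 (F = 6*(-5) = -30)
b(x, u) = 3/2 - u/2 (b(x, u) = -(u - 3)/2 = -(-3 + u)/2 = 3/2 - u/2)
b(14, F/47) - 1*383 = (3/2 - (-15)/47) - 1*383 = (3/2 - (-15)/47) - 383 = (3/2 - ½*(-30/47)) - 383 = (3/2 + 15/47) - 383 = 171/94 - 383 = -35831/94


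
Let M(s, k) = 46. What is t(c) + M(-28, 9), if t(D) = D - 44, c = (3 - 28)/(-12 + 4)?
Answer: 41/8 ≈ 5.1250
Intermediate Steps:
c = 25/8 (c = -25/(-8) = -25*(-1/8) = 25/8 ≈ 3.1250)
t(D) = -44 + D
t(c) + M(-28, 9) = (-44 + 25/8) + 46 = -327/8 + 46 = 41/8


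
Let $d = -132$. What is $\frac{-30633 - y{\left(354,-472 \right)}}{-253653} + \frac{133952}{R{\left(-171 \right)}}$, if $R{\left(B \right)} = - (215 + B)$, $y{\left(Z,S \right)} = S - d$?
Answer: $- \frac{8493998441}{2790183} \approx -3044.2$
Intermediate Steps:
$y{\left(Z,S \right)} = 132 + S$ ($y{\left(Z,S \right)} = S - -132 = S + 132 = 132 + S$)
$R{\left(B \right)} = -215 - B$
$\frac{-30633 - y{\left(354,-472 \right)}}{-253653} + \frac{133952}{R{\left(-171 \right)}} = \frac{-30633 - \left(132 - 472\right)}{-253653} + \frac{133952}{-215 - -171} = \left(-30633 - -340\right) \left(- \frac{1}{253653}\right) + \frac{133952}{-215 + 171} = \left(-30633 + 340\right) \left(- \frac{1}{253653}\right) + \frac{133952}{-44} = \left(-30293\right) \left(- \frac{1}{253653}\right) + 133952 \left(- \frac{1}{44}\right) = \frac{30293}{253653} - \frac{33488}{11} = - \frac{8493998441}{2790183}$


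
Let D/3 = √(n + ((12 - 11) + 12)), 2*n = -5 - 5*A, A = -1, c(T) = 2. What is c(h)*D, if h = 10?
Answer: 6*√13 ≈ 21.633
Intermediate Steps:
n = 0 (n = (-5 - 5*(-1))/2 = (-5 + 5)/2 = (½)*0 = 0)
D = 3*√13 (D = 3*√(0 + ((12 - 11) + 12)) = 3*√(0 + (1 + 12)) = 3*√(0 + 13) = 3*√13 ≈ 10.817)
c(h)*D = 2*(3*√13) = 6*√13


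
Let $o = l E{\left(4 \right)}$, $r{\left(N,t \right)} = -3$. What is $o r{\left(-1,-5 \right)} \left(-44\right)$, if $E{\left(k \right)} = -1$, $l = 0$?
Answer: $0$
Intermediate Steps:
$o = 0$ ($o = 0 \left(-1\right) = 0$)
$o r{\left(-1,-5 \right)} \left(-44\right) = 0 \left(-3\right) \left(-44\right) = 0 \left(-44\right) = 0$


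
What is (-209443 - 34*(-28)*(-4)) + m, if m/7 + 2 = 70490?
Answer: 280165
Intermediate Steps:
m = 493416 (m = -14 + 7*70490 = -14 + 493430 = 493416)
(-209443 - 34*(-28)*(-4)) + m = (-209443 - 34*(-28)*(-4)) + 493416 = (-209443 + 952*(-4)) + 493416 = (-209443 - 3808) + 493416 = -213251 + 493416 = 280165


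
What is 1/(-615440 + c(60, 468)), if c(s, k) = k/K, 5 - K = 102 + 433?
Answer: -265/163091834 ≈ -1.6249e-6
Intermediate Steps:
K = -530 (K = 5 - (102 + 433) = 5 - 1*535 = 5 - 535 = -530)
c(s, k) = -k/530 (c(s, k) = k/(-530) = k*(-1/530) = -k/530)
1/(-615440 + c(60, 468)) = 1/(-615440 - 1/530*468) = 1/(-615440 - 234/265) = 1/(-163091834/265) = -265/163091834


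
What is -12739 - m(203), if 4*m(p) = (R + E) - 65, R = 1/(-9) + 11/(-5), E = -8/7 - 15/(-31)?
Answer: -124230403/9765 ≈ -12722.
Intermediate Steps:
E = -143/217 (E = -8*1/7 - 15*(-1/31) = -8/7 + 15/31 = -143/217 ≈ -0.65899)
R = -104/45 (R = 1*(-1/9) + 11*(-1/5) = -1/9 - 11/5 = -104/45 ≈ -2.3111)
m(p) = -165932/9765 (m(p) = ((-104/45 - 143/217) - 65)/4 = (-29003/9765 - 65)/4 = (1/4)*(-663728/9765) = -165932/9765)
-12739 - m(203) = -12739 - 1*(-165932/9765) = -12739 + 165932/9765 = -124230403/9765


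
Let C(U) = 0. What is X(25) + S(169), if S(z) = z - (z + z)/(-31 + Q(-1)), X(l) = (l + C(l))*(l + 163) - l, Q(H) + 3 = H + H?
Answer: 87361/18 ≈ 4853.4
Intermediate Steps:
Q(H) = -3 + 2*H (Q(H) = -3 + (H + H) = -3 + 2*H)
X(l) = -l + l*(163 + l) (X(l) = (l + 0)*(l + 163) - l = l*(163 + l) - l = -l + l*(163 + l))
S(z) = 19*z/18 (S(z) = z - (z + z)/(-31 + (-3 + 2*(-1))) = z - 2*z/(-31 + (-3 - 2)) = z - 2*z/(-31 - 5) = z - 2*z/(-36) = z - 2*z*(-1)/36 = z - (-1)*z/18 = z + z/18 = 19*z/18)
X(25) + S(169) = 25*(162 + 25) + (19/18)*169 = 25*187 + 3211/18 = 4675 + 3211/18 = 87361/18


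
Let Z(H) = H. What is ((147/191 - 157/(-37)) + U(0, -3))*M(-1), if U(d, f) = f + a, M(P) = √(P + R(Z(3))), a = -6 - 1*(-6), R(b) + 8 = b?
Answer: 14225*I*√6/7067 ≈ 4.9305*I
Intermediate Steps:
R(b) = -8 + b
a = 0 (a = -6 + 6 = 0)
M(P) = √(-5 + P) (M(P) = √(P + (-8 + 3)) = √(P - 5) = √(-5 + P))
U(d, f) = f (U(d, f) = f + 0 = f)
((147/191 - 157/(-37)) + U(0, -3))*M(-1) = ((147/191 - 157/(-37)) - 3)*√(-5 - 1) = ((147*(1/191) - 157*(-1/37)) - 3)*√(-6) = ((147/191 + 157/37) - 3)*(I*√6) = (35426/7067 - 3)*(I*√6) = 14225*(I*√6)/7067 = 14225*I*√6/7067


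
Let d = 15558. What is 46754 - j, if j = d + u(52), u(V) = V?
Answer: 31144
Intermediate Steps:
j = 15610 (j = 15558 + 52 = 15610)
46754 - j = 46754 - 1*15610 = 46754 - 15610 = 31144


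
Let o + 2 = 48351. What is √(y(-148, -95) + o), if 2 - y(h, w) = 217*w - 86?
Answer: 2*√17263 ≈ 262.78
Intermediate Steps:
o = 48349 (o = -2 + 48351 = 48349)
y(h, w) = 88 - 217*w (y(h, w) = 2 - (217*w - 86) = 2 - (-86 + 217*w) = 2 + (86 - 217*w) = 88 - 217*w)
√(y(-148, -95) + o) = √((88 - 217*(-95)) + 48349) = √((88 + 20615) + 48349) = √(20703 + 48349) = √69052 = 2*√17263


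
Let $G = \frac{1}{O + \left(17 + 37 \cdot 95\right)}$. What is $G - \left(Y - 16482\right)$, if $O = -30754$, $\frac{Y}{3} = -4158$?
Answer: $\frac{788240231}{27222} \approx 28956.0$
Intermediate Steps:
$Y = -12474$ ($Y = 3 \left(-4158\right) = -12474$)
$G = - \frac{1}{27222}$ ($G = \frac{1}{-30754 + \left(17 + 37 \cdot 95\right)} = \frac{1}{-30754 + \left(17 + 3515\right)} = \frac{1}{-30754 + 3532} = \frac{1}{-27222} = - \frac{1}{27222} \approx -3.6735 \cdot 10^{-5}$)
$G - \left(Y - 16482\right) = - \frac{1}{27222} - \left(-12474 - 16482\right) = - \frac{1}{27222} - -28956 = - \frac{1}{27222} + 28956 = \frac{788240231}{27222}$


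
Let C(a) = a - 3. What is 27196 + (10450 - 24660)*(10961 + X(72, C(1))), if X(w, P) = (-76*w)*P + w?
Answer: -312265974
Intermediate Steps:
C(a) = -3 + a
X(w, P) = w - 76*P*w (X(w, P) = -76*P*w + w = w - 76*P*w)
27196 + (10450 - 24660)*(10961 + X(72, C(1))) = 27196 + (10450 - 24660)*(10961 + 72*(1 - 76*(-3 + 1))) = 27196 - 14210*(10961 + 72*(1 - 76*(-2))) = 27196 - 14210*(10961 + 72*(1 + 152)) = 27196 - 14210*(10961 + 72*153) = 27196 - 14210*(10961 + 11016) = 27196 - 14210*21977 = 27196 - 312293170 = -312265974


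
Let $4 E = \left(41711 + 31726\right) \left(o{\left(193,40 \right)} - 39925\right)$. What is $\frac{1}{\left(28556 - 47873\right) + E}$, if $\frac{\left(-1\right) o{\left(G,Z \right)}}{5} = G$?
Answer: $- \frac{2}{1501458099} \approx -1.332 \cdot 10^{-9}$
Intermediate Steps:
$o{\left(G,Z \right)} = - 5 G$
$E = - \frac{1501419465}{2}$ ($E = \frac{\left(41711 + 31726\right) \left(\left(-5\right) 193 - 39925\right)}{4} = \frac{73437 \left(-965 - 39925\right)}{4} = \frac{73437 \left(-40890\right)}{4} = \frac{1}{4} \left(-3002838930\right) = - \frac{1501419465}{2} \approx -7.5071 \cdot 10^{8}$)
$\frac{1}{\left(28556 - 47873\right) + E} = \frac{1}{\left(28556 - 47873\right) - \frac{1501419465}{2}} = \frac{1}{-19317 - \frac{1501419465}{2}} = \frac{1}{- \frac{1501458099}{2}} = - \frac{2}{1501458099}$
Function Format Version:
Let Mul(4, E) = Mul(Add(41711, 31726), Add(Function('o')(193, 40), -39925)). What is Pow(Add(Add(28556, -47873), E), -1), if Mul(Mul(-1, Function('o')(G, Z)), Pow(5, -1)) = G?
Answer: Rational(-2, 1501458099) ≈ -1.3320e-9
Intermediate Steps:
Function('o')(G, Z) = Mul(-5, G)
E = Rational(-1501419465, 2) (E = Mul(Rational(1, 4), Mul(Add(41711, 31726), Add(Mul(-5, 193), -39925))) = Mul(Rational(1, 4), Mul(73437, Add(-965, -39925))) = Mul(Rational(1, 4), Mul(73437, -40890)) = Mul(Rational(1, 4), -3002838930) = Rational(-1501419465, 2) ≈ -7.5071e+8)
Pow(Add(Add(28556, -47873), E), -1) = Pow(Add(Add(28556, -47873), Rational(-1501419465, 2)), -1) = Pow(Add(-19317, Rational(-1501419465, 2)), -1) = Pow(Rational(-1501458099, 2), -1) = Rational(-2, 1501458099)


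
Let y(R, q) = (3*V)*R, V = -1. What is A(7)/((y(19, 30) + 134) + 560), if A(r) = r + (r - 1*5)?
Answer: 9/637 ≈ 0.014129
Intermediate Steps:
y(R, q) = -3*R (y(R, q) = (3*(-1))*R = -3*R)
A(r) = -5 + 2*r (A(r) = r + (r - 5) = r + (-5 + r) = -5 + 2*r)
A(7)/((y(19, 30) + 134) + 560) = (-5 + 2*7)/((-3*19 + 134) + 560) = (-5 + 14)/((-57 + 134) + 560) = 9/(77 + 560) = 9/637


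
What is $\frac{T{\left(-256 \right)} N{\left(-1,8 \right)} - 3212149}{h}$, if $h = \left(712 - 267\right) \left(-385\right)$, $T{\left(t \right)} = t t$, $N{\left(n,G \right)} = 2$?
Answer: $\frac{3081077}{171325} \approx 17.984$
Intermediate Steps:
$T{\left(t \right)} = t^{2}$
$h = -171325$ ($h = 445 \left(-385\right) = -171325$)
$\frac{T{\left(-256 \right)} N{\left(-1,8 \right)} - 3212149}{h} = \frac{\left(-256\right)^{2} \cdot 2 - 3212149}{-171325} = \left(65536 \cdot 2 - 3212149\right) \left(- \frac{1}{171325}\right) = \left(131072 - 3212149\right) \left(- \frac{1}{171325}\right) = \left(-3081077\right) \left(- \frac{1}{171325}\right) = \frac{3081077}{171325}$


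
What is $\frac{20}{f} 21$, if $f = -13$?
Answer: $- \frac{420}{13} \approx -32.308$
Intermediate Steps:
$\frac{20}{f} 21 = \frac{20}{-13} \cdot 21 = 20 \left(- \frac{1}{13}\right) 21 = \left(- \frac{20}{13}\right) 21 = - \frac{420}{13}$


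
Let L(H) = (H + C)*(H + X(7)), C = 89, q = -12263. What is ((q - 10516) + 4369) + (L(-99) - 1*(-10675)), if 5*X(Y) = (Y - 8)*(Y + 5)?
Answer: -6721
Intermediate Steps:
X(Y) = (-8 + Y)*(5 + Y)/5 (X(Y) = ((Y - 8)*(Y + 5))/5 = ((-8 + Y)*(5 + Y))/5 = (-8 + Y)*(5 + Y)/5)
L(H) = (89 + H)*(-12/5 + H) (L(H) = (H + 89)*(H + (-8 - ⅗*7 + (⅕)*7²)) = (89 + H)*(H + (-8 - 21/5 + (⅕)*49)) = (89 + H)*(H + (-8 - 21/5 + 49/5)) = (89 + H)*(H - 12/5) = (89 + H)*(-12/5 + H))
((q - 10516) + 4369) + (L(-99) - 1*(-10675)) = ((-12263 - 10516) + 4369) + ((-1068/5 + (-99)² + (433/5)*(-99)) - 1*(-10675)) = (-22779 + 4369) + ((-1068/5 + 9801 - 42867/5) + 10675) = -18410 + (1014 + 10675) = -18410 + 11689 = -6721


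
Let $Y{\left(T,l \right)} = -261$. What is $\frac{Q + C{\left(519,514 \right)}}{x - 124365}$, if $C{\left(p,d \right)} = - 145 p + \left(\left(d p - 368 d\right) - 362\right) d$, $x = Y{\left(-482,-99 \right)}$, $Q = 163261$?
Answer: $- \frac{6632589}{20771} \approx -319.32$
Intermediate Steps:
$x = -261$
$C{\left(p,d \right)} = - 145 p + d \left(-362 - 368 d + d p\right)$ ($C{\left(p,d \right)} = - 145 p + \left(\left(- 368 d + d p\right) - 362\right) d = - 145 p + \left(-362 - 368 d + d p\right) d = - 145 p + d \left(-362 - 368 d + d p\right)$)
$\frac{Q + C{\left(519,514 \right)}}{x - 124365} = \frac{163261 - \left(261323 - 39893596\right)}{-261 - 124365} = \frac{163261 - -39632273}{-124626} = \left(163261 - -39632273\right) \left(- \frac{1}{124626}\right) = \left(163261 + 39632273\right) \left(- \frac{1}{124626}\right) = 39795534 \left(- \frac{1}{124626}\right) = - \frac{6632589}{20771}$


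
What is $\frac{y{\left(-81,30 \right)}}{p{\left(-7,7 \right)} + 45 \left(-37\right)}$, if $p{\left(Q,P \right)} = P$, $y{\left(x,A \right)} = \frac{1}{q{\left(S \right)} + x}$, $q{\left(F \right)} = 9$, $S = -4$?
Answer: $\frac{1}{119376} \approx 8.3769 \cdot 10^{-6}$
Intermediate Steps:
$y{\left(x,A \right)} = \frac{1}{9 + x}$
$\frac{y{\left(-81,30 \right)}}{p{\left(-7,7 \right)} + 45 \left(-37\right)} = \frac{1}{\left(9 - 81\right) \left(7 + 45 \left(-37\right)\right)} = \frac{1}{\left(-72\right) \left(7 - 1665\right)} = - \frac{1}{72 \left(-1658\right)} = \left(- \frac{1}{72}\right) \left(- \frac{1}{1658}\right) = \frac{1}{119376}$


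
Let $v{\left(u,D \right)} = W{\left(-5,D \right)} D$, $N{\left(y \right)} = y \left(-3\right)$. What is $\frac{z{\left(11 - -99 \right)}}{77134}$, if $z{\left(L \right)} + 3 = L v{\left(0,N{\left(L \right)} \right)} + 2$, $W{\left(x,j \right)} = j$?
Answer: $\frac{11978999}{77134} \approx 155.3$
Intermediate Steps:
$N{\left(y \right)} = - 3 y$
$v{\left(u,D \right)} = D^{2}$ ($v{\left(u,D \right)} = D D = D^{2}$)
$z{\left(L \right)} = -1 + 9 L^{3}$ ($z{\left(L \right)} = -3 + \left(L \left(- 3 L\right)^{2} + 2\right) = -3 + \left(L 9 L^{2} + 2\right) = -3 + \left(9 L^{3} + 2\right) = -3 + \left(2 + 9 L^{3}\right) = -1 + 9 L^{3}$)
$\frac{z{\left(11 - -99 \right)}}{77134} = \frac{-1 + 9 \left(11 - -99\right)^{3}}{77134} = \left(-1 + 9 \left(11 + 99\right)^{3}\right) \frac{1}{77134} = \left(-1 + 9 \cdot 110^{3}\right) \frac{1}{77134} = \left(-1 + 9 \cdot 1331000\right) \frac{1}{77134} = \left(-1 + 11979000\right) \frac{1}{77134} = 11978999 \cdot \frac{1}{77134} = \frac{11978999}{77134}$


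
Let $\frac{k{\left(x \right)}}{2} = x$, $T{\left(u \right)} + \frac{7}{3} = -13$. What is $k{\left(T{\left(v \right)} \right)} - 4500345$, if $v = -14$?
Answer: $- \frac{13501127}{3} \approx -4.5004 \cdot 10^{6}$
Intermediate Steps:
$T{\left(u \right)} = - \frac{46}{3}$ ($T{\left(u \right)} = - \frac{7}{3} - 13 = - \frac{46}{3}$)
$k{\left(x \right)} = 2 x$
$k{\left(T{\left(v \right)} \right)} - 4500345 = 2 \left(- \frac{46}{3}\right) - 4500345 = - \frac{92}{3} - 4500345 = - \frac{13501127}{3}$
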